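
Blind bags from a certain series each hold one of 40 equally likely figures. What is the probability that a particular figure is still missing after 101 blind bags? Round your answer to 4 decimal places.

Each blind bag misses the fixed figure with probability (40-1)/40 = 39/40, independently.
P(still missing after 101) = (39/40)^101 = 0.07753.

0.0775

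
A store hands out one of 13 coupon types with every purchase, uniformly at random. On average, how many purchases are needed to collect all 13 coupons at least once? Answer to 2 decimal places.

The wait to go from k to k+1 distinct coupons is geometric with mean 13/(13-k).
E[T] = 13/13 + 13/12 + 13/11 + ... + 13/2 + 13/1 = 13·H_{13}.
H_{13} = 3.180, so E[T] = 41.342.

41.34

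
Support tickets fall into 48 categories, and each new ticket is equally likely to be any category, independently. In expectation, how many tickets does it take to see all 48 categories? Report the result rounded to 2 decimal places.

214.02

Split into phases: going from k distinct to k+1 distinct takes on average 48/(48-k) tickets.
E[T] = 48/48 + 48/47 + 48/46 + ... + 48/2 + 48/1 = 48·H_{48}.
H_{48} = 4.459, so E[T] = 214.022.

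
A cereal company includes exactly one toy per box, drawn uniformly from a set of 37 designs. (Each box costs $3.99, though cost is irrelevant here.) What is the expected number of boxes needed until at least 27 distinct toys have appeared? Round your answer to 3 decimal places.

Going from k to k+1 distinct takes a geometric number of boxes with mean 37/(37-k).
Sum over k = 0,...,26: E = 37/37 + 37/36 + 37/35 + ... + 37/12 + 37/11 = 47.0869.

47.087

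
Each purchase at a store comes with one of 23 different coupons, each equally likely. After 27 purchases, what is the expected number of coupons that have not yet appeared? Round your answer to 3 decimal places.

6.926

For each coupon, P(unseen after 27) = (22/23)^27 = 0.3011.
By linearity of expectation, E[unseen] = 23·(22/23)^27 = 6.9261.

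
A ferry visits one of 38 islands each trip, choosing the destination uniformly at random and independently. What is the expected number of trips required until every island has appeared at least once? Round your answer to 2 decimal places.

Split into phases: going from k distinct to k+1 distinct takes on average 38/(38-k) trips.
E[T] = 38/38 + 38/37 + 38/36 + ... + 38/2 + 38/1 = 38·H_{38}.
H_{38} = 4.228, so E[T] = 160.660.

160.66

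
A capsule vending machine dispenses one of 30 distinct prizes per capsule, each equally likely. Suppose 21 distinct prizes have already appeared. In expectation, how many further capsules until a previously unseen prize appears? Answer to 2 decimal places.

The number of capsules until the next new prize is geometric with success probability 9/30, so its mean is 30/9.
E = 30/9 = 3.333.

3.33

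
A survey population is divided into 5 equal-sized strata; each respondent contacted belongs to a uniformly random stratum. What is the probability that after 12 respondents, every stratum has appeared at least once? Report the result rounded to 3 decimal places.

Let A_i be the event that stratum i is missing after 12 respondents. By inclusion–exclusion on the A_i,
P(all seen) = Σ_{j=0}^{5} (-1)^j C(5,j)((5-j)/5)^12
= 1.0000 - 0.3436 + 0.0218 - 0.0002 + 0.0000 - 0.0000
= 0.6780.

0.678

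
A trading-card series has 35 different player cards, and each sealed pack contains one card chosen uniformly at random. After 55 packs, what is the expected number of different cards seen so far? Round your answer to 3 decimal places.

27.893

For each card, P(seen in 55 packs) = 1 - (34/35)^55 = 0.7970.
By linearity of expectation, E[distinct seen] = 35·(1 - (34/35)^55) = 27.8933.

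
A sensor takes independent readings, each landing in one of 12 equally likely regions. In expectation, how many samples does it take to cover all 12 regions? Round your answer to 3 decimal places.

Split into phases: going from k distinct to k+1 distinct takes on average 12/(12-k) samples.
E[T] = 12/12 + 12/11 + 12/10 + ... + 12/2 + 12/1 = 12·H_{12}.
H_{12} = 3.1032, so E[T] = 37.2385.

37.239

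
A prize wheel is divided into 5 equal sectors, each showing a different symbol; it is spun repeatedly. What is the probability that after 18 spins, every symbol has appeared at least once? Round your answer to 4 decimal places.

0.9109

Let A_i be the event that symbol i is missing after 18 spins. By inclusion–exclusion on the A_i,
P(all seen) = Σ_{j=0}^{5} (-1)^j C(5,j)((5-j)/5)^18
= 1.00000 - 0.09007 + 0.00102 - 0.00000 + 0.00000 - 0.00000
= 0.91094.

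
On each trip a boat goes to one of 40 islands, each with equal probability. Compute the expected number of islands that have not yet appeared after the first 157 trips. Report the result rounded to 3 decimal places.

For each island, P(unseen after 157) = (39/40)^157 = 0.0188.
By linearity of expectation, E[unseen] = 40·(39/40)^157 = 0.7513.

0.751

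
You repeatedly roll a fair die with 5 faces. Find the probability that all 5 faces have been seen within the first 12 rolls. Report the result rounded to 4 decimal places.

Let A_i be the event that face i is missing after 12 rolls. By inclusion–exclusion on the A_i,
P(all seen) = Σ_{j=0}^{5} (-1)^j C(5,j)((5-j)/5)^12
= 1.00000 - 0.34360 + 0.02177 - 0.00017 + 0.00000 - 0.00000
= 0.67800.

0.6780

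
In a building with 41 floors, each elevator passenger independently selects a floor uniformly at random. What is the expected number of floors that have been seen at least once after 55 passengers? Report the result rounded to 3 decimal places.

30.457

For each floor, P(seen in 55 passengers) = 1 - (40/41)^55 = 0.7428.
By linearity of expectation, E[distinct seen] = 41·(1 - (40/41)^55) = 30.4568.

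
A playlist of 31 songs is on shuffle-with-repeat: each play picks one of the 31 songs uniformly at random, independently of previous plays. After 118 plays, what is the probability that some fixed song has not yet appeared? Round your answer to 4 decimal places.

0.0209

Each play misses the fixed song with probability (31-1)/31 = 30/31, independently.
P(still missing after 118) = (30/31)^118 = 0.02088.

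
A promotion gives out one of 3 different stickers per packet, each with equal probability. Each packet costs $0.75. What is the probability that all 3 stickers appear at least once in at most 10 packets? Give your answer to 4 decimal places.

Let A_i be the event that sticker i is missing after 10 packets. By inclusion–exclusion on the A_i,
P(all seen) = Σ_{j=0}^{3} (-1)^j C(3,j)((3-j)/3)^10
= 1.00000 - 0.05202 + 0.00005 - 0.00000
= 0.94803.

0.9480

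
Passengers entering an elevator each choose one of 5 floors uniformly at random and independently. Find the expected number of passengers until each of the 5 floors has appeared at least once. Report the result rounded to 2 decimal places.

11.42

After k distinct floors have appeared, the next passenger gives a new one with probability (5-k)/5, so the expected wait for the (k+1)-th is 5/(5-k).
E[T] = 5/5 + 5/4 + 5/3 + 5/2 + 5/1 = 5·H_{5}.
H_{5} = 2.283, so E[T] = 11.417.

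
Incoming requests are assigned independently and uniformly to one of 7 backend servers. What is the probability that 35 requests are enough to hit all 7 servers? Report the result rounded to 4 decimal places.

Let A_i be the event that server i is missing after 35 requests. By inclusion–exclusion on the A_i,
P(all seen) = Σ_{j=0}^{7} (-1)^j C(7,j)((7-j)/7)^35
= 1.00000 - 0.03177 + 0.00016 - 0.00000 + 0.00000 - 0.00000 + 0.00000 - 0.00000
= 0.96840.

0.9684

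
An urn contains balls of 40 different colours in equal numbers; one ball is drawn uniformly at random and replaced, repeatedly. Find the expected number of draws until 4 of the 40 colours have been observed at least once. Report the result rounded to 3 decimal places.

With k distinct colours already seen, the next new one arrives after an expected 40/(40-k) draws.
Sum over k = 0,...,3: E = 40/40 + 40/39 + 40/38 + 40/37 = 4.1594.

4.159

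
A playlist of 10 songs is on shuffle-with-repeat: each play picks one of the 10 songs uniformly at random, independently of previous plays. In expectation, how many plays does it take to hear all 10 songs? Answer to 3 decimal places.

29.290

Split into phases: going from k distinct to k+1 distinct takes on average 10/(10-k) plays.
E[T] = 10/10 + 10/9 + 10/8 + ... + 10/2 + 10/1 = 10·H_{10}.
H_{10} = 2.9290, so E[T] = 29.2897.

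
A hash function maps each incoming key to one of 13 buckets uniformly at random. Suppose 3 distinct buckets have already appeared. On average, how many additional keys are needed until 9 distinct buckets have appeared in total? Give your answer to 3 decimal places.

10.993

The wait to go from k to k+1 distinct buckets is geometric with mean 13/(13-k).
Sum over k = 3,...,8: E = 13/10 + 13/9 + 13/8 + 13/7 + 13/6 + 13/5 = 10.9933.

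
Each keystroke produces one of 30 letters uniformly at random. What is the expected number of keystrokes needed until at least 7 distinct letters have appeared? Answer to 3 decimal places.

7.821

Going from k to k+1 distinct takes a geometric number of keystrokes with mean 30/(30-k).
Sum over k = 0,...,6: E = 30/30 + 30/29 + 30/28 + ... + 30/25 + 30/24 = 7.8209.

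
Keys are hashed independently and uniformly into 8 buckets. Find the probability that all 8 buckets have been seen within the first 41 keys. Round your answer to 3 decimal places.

By inclusion–exclusion over which buckets are missing,
P(all seen) = Σ_{j=0}^{8} (-1)^j C(8,j)((8-j)/8)^41
= 1.0000 - 0.0335 + 0.0002 - 0.0000 + 0.0000 - 0.0000 + 0.0000 - 0.0000 + 0.0000
= 0.9667.

0.967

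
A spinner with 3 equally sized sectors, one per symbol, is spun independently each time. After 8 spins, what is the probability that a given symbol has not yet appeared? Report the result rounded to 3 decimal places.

Each spin misses the fixed symbol with probability (3-1)/3 = 2/3, independently.
P(still missing after 8) = (2/3)^8 = 0.0390.

0.039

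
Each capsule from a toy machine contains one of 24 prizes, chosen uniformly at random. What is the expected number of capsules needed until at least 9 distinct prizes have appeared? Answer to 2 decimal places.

Going from k to k+1 distinct takes a geometric number of capsules with mean 24/(24-k).
Sum over k = 0,...,8: E = 24/24 + 24/23 + 24/22 + ... + 24/17 + 24/16 = 10.986.

10.99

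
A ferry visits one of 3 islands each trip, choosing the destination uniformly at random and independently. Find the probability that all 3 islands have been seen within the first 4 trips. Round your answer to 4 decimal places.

By inclusion–exclusion over which islands are missing,
P(all seen) = Σ_{j=0}^{3} (-1)^j C(3,j)((3-j)/3)^4
= 1.00000 - 0.59259 + 0.03704 - 0.00000
= 0.44444.

0.4444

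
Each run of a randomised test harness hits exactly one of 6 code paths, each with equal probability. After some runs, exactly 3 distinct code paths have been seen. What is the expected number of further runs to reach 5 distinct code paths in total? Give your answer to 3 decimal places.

With k distinct code paths already seen, the next new one takes an expected 6/(6-k) runs.
Sum over k = 3,...,4: E = 6/3 + 6/2 = 5.0000.

5.000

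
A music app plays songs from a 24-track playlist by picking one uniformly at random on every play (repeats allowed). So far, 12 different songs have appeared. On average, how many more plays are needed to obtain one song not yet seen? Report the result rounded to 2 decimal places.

Each play yields a new song with probability (24-12)/24 = 12/24, so the wait is geometric with mean 24/12.
E = 24/12 = 2.000.

2.00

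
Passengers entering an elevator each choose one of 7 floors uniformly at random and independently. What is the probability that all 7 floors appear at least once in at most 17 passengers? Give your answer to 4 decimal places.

Let A_i be the event that floor i is missing after 17 passengers. By inclusion–exclusion on the A_i,
P(all seen) = Σ_{j=0}^{7} (-1)^j C(7,j)((7-j)/7)^17
= 1.00000 - 0.50933 + 0.06887 - 0.00258 + 0.00002 - 0.00000 + 0.00000 - 0.00000
= 0.55697.

0.5570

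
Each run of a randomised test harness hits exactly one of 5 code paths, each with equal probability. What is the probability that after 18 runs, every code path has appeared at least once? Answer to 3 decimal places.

By inclusion–exclusion over which code paths are missing,
P(all seen) = Σ_{j=0}^{5} (-1)^j C(5,j)((5-j)/5)^18
= 1.0000 - 0.0901 + 0.0010 - 0.0000 + 0.0000 - 0.0000
= 0.9109.

0.911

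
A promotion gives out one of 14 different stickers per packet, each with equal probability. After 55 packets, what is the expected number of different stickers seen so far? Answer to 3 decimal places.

For each sticker, P(seen in 55 packets) = 1 - (13/14)^55 = 0.9830.
By linearity of expectation, E[distinct seen] = 14·(1 - (13/14)^55) = 13.7623.

13.762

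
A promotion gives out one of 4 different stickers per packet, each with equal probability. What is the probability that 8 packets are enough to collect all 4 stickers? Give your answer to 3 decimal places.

0.623

Let A_i be the event that sticker i is missing after 8 packets. By inclusion–exclusion on the A_i,
P(all seen) = Σ_{j=0}^{4} (-1)^j C(4,j)((4-j)/4)^8
= 1.0000 - 0.4005 + 0.0234 - 0.0001 + 0.0000
= 0.6229.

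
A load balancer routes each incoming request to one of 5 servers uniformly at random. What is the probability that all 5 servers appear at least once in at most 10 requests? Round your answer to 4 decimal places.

0.5225

Let A_i be the event that server i is missing after 10 requests. By inclusion–exclusion on the A_i,
P(all seen) = Σ_{j=0}^{5} (-1)^j C(5,j)((5-j)/5)^10
= 1.00000 - 0.53687 + 0.06047 - 0.00105 + 0.00000 - 0.00000
= 0.52255.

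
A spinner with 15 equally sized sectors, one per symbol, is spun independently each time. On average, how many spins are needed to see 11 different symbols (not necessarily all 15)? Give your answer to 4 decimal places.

Going from k to k+1 distinct takes a geometric number of spins with mean 15/(15-k).
Sum over k = 0,...,10: E = 15/15 + 15/14 + 15/13 + ... + 15/6 + 15/5 = 18.52343.

18.5234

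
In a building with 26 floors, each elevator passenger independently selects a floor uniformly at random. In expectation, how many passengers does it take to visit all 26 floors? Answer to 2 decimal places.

The wait to go from k to k+1 distinct floors is geometric with mean 26/(26-k).
E[T] = 26/26 + 26/25 + 26/24 + ... + 26/2 + 26/1 = 26·H_{26}.
H_{26} = 3.854, so E[T] = 100.215.

100.21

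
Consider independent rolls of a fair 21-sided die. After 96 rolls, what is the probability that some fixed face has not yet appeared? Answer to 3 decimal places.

0.009

On each roll the fixed face fails to appear with probability 20/21.
P(still missing after 96) = (20/21)^96 = 0.0092.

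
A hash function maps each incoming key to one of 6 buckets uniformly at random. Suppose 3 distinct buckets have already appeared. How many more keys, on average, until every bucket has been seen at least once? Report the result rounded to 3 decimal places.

11.000

The wait to go from k to k+1 distinct buckets is geometric with mean 6/(6-k).
Sum over k = 3,...,5: E = 6/3 + 6/2 + 6/1 = 11.0000.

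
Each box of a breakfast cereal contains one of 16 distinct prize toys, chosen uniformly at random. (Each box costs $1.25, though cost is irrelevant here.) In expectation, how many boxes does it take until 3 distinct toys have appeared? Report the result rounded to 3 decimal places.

Going from k to k+1 distinct takes a geometric number of boxes with mean 16/(16-k).
Sum over k = 0,...,2: E = 16/16 + 16/15 + 16/14 = 3.2095.

3.210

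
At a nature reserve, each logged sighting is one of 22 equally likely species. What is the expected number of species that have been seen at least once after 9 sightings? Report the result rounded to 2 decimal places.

For each species, P(seen in 9 sightings) = 1 - (21/22)^9 = 0.342.
By linearity of expectation, E[distinct seen] = 22·(1 - (21/22)^9) = 7.526.

7.53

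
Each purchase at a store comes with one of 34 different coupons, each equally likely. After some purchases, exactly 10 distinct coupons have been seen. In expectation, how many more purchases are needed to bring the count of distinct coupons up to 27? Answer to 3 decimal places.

40.225

With k distinct coupons already seen, the next new one takes an expected 34/(34-k) purchases.
Sum over k = 10,...,26: E = 34/24 + 34/23 + 34/22 + ... + 34/9 + 34/8 = 40.2254.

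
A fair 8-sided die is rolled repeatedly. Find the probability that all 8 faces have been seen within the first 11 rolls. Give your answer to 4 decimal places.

Let A_i be the event that face i is missing after 11 rolls. By inclusion–exclusion on the A_i,
P(all seen) = Σ_{j=0}^{8} (-1)^j C(8,j)((8-j)/8)^11
= 1.00000 - 1.84153 + 1.18258 - 0.31832 + 0.03418 - 0.00115 + 0.00001 - 0.00000 + 0.00000
= 0.05576.

0.0558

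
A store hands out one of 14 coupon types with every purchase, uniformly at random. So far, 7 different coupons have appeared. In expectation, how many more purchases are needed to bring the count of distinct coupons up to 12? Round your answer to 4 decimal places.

15.3000

The wait to go from k to k+1 distinct coupons is geometric with mean 14/(14-k).
Sum over k = 7,...,11: E = 14/7 + 14/6 + 14/5 + 14/4 + 14/3 = 15.30000.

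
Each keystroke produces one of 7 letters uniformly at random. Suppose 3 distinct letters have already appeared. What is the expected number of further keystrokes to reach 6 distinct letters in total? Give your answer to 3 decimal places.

7.583

From k distinct to k+1 distinct takes on average 7/(7-k) keystrokes.
Sum over k = 3,...,5: E = 7/4 + 7/3 + 7/2 = 7.5833.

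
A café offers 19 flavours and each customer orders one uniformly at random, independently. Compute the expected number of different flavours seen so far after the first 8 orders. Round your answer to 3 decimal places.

6.672

For each flavour, P(seen in 8 orders) = 1 - (18/19)^8 = 0.3511.
By linearity of expectation, E[distinct seen] = 19·(1 - (18/19)^8) = 6.6717.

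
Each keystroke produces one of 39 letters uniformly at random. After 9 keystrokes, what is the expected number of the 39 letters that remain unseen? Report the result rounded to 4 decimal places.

For each letter, P(unseen after 9) = (38/39)^9 = 0.79154.
By linearity of expectation, E[unseen] = 39·(38/39)^9 = 30.86992.

30.8699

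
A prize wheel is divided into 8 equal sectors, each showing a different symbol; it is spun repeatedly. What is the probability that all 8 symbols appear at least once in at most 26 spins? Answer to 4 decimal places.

0.7670

Let A_i be the event that symbol i is missing after 26 spins. By inclusion–exclusion on the A_i,
P(all seen) = Σ_{j=0}^{8} (-1)^j C(8,j)((8-j)/8)^26
= 1.00000 - 0.24848 + 0.01580 - 0.00028 + 0.00000 - 0.00000 + 0.00000 - 0.00000 + 0.00000
= 0.76704.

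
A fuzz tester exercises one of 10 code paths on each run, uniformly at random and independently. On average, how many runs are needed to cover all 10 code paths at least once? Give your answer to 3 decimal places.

Split into phases: going from k distinct to k+1 distinct takes on average 10/(10-k) runs.
E[T] = 10/10 + 10/9 + 10/8 + ... + 10/2 + 10/1 = 10·H_{10}.
H_{10} = 2.9290, so E[T] = 29.2897.

29.290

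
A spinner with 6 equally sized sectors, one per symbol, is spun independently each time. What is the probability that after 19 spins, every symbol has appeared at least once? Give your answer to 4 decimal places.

By inclusion–exclusion over which symbols are missing,
P(all seen) = Σ_{j=0}^{6} (-1)^j C(6,j)((6-j)/6)^19
= 1.00000 - 0.18781 + 0.00677 - 0.00004 + 0.00000 - 0.00000 + 0.00000
= 0.81892.

0.8189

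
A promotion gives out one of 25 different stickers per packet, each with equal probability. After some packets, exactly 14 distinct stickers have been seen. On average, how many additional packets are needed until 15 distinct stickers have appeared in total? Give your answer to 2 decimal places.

2.27

With k distinct stickers already seen, the next new one takes an expected 25/(25-k) packets.
Only the k = 14 term is needed: E = 25/11 = 2.273.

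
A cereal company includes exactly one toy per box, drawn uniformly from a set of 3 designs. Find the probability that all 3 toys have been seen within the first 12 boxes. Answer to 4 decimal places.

Let A_i be the event that toy i is missing after 12 boxes. By inclusion–exclusion on the A_i,
P(all seen) = Σ_{j=0}^{3} (-1)^j C(3,j)((3-j)/3)^12
= 1.00000 - 0.02312 + 0.00001 - 0.00000
= 0.97688.

0.9769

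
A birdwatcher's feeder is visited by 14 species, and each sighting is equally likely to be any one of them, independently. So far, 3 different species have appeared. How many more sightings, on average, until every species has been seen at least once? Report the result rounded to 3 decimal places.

From k distinct to k+1 distinct takes on average 14/(14-k) sightings.
Sum over k = 3,...,13: E = 14/11 + 14/10 + 14/9 + ... + 14/2 + 14/1 = 42.2783.

42.278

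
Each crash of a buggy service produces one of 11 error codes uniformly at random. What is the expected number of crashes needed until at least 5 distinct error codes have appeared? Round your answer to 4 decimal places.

6.2687

With k distinct error codes already seen, the next new one arrives after an expected 11/(11-k) crashes.
Sum over k = 0,...,4: E = 11/11 + 11/10 + 11/9 + 11/8 + 11/7 = 6.26865.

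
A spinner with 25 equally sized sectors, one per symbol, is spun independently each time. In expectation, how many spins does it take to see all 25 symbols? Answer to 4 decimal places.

Split into phases: going from k distinct to k+1 distinct takes on average 25/(25-k) spins.
E[T] = 25/25 + 25/24 + 25/23 + ... + 25/2 + 25/1 = 25·H_{25}.
H_{25} = 3.81596, so E[T] = 95.39895.

95.3990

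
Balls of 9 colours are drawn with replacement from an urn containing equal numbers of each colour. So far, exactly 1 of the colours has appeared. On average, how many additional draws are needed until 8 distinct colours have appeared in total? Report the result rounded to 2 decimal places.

With k distinct colours already seen, the next new one takes an expected 9/(9-k) draws.
Sum over k = 1,...,7: E = 9/8 + 9/7 + 9/6 + ... + 9/3 + 9/2 = 15.461.

15.46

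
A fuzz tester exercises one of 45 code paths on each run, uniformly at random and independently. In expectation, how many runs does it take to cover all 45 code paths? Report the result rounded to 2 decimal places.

197.77

The wait to go from k to k+1 distinct code paths is geometric with mean 45/(45-k).
E[T] = 45/45 + 45/44 + 45/43 + ... + 45/2 + 45/1 = 45·H_{45}.
H_{45} = 4.395, so E[T] = 197.773.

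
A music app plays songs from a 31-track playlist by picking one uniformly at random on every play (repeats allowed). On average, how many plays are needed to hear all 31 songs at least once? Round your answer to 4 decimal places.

124.8446

Split into phases: going from k distinct to k+1 distinct takes on average 31/(31-k) plays.
E[T] = 31/31 + 31/30 + 31/29 + ... + 31/2 + 31/1 = 31·H_{31}.
H_{31} = 4.02725, so E[T] = 124.84460.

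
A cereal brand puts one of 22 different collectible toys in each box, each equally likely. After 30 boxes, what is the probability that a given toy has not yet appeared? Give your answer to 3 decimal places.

0.248

On each box the fixed toy fails to appear with probability 21/22.
P(still missing after 30) = (21/22)^30 = 0.2477.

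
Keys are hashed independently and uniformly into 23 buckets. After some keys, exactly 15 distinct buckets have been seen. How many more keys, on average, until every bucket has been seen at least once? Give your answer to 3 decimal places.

From k distinct to k+1 distinct takes on average 23/(23-k) keys.
Sum over k = 15,...,22: E = 23/8 + 23/7 + 23/6 + ... + 23/2 + 23/1 = 62.5107.

62.511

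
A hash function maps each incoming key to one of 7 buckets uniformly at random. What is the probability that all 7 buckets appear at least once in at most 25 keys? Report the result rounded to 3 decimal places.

By inclusion–exclusion over which buckets are missing,
P(all seen) = Σ_{j=0}^{7} (-1)^j C(7,j)((7-j)/7)^25
= 1.0000 - 0.1484 + 0.0047 - 0.0000 + 0.0000 - 0.0000 + 0.0000 - 0.0000
= 0.8562.

0.856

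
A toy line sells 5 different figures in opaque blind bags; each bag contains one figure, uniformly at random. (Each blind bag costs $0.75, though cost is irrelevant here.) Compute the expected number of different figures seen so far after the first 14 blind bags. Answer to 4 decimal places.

4.7801

For each figure, P(seen in 14 blind bags) = 1 - (4/5)^14 = 0.95602.
By linearity of expectation, E[distinct seen] = 5·(1 - (4/5)^14) = 4.78010.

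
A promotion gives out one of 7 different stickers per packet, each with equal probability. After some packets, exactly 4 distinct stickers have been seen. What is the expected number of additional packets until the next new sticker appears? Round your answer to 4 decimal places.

The number of packets until the next new sticker is geometric with success probability 3/7, so its mean is 7/3.
E = 7/3 = 2.33333.

2.3333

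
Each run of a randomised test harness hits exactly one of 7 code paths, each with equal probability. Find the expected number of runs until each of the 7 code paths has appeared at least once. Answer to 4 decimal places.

18.1500

After k distinct code paths have appeared, the next run gives a new one with probability (7-k)/7, so the expected wait for the (k+1)-th is 7/(7-k).
E[T] = 7/7 + 7/6 + 7/5 + ... + 7/2 + 7/1 = 7·H_{7}.
H_{7} = 2.59286, so E[T] = 18.15000.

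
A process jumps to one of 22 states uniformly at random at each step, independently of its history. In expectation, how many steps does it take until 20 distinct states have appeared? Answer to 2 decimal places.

With k distinct states already seen, the next new one arrives after an expected 22/(22-k) steps.
Sum over k = 0,...,19: E = 22/22 + 22/21 + 22/20 + ... + 22/4 + 22/3 = 48.198.

48.20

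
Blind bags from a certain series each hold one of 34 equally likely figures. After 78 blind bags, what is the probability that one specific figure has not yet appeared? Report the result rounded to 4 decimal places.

Each blind bag misses the fixed figure with probability (34-1)/34 = 33/34, independently.
P(still missing after 78) = (33/34)^78 = 0.09744.

0.0974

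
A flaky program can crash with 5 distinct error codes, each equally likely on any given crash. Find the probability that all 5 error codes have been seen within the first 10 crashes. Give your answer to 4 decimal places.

Let A_i be the event that error code i is missing after 10 crashes. By inclusion–exclusion on the A_i,
P(all seen) = Σ_{j=0}^{5} (-1)^j C(5,j)((5-j)/5)^10
= 1.00000 - 0.53687 + 0.06047 - 0.00105 + 0.00000 - 0.00000
= 0.52255.

0.5225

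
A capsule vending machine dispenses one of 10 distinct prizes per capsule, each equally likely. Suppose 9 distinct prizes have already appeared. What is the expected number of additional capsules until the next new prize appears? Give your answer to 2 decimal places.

Each capsule yields a new prize with probability (10-9)/10 = 1/10, so the wait is geometric with mean 10/1.
E = 10/1 = 10.000.

10.00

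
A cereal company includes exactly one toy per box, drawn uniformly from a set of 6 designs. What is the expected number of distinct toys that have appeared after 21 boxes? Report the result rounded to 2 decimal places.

For each toy, P(seen in 21 boxes) = 1 - (5/6)^21 = 0.978.
By linearity of expectation, E[distinct seen] = 6·(1 - (5/6)^21) = 5.870.

5.87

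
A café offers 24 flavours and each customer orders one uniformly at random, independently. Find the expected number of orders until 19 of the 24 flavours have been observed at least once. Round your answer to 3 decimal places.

With k distinct flavours already seen, the next new one arrives after an expected 24/(24-k) orders.
Sum over k = 0,...,18: E = 24/24 + 24/23 + 24/22 + ... + 24/7 + 24/6 = 35.8230.

35.823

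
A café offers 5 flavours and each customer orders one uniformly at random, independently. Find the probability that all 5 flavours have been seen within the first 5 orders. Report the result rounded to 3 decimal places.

0.038

By inclusion–exclusion over which flavours are missing,
P(all seen) = Σ_{j=0}^{5} (-1)^j C(5,j)((5-j)/5)^5
= 1.0000 - 1.6384 + 0.7776 - 0.1024 + 0.0016 - 0.0000
= 0.0384.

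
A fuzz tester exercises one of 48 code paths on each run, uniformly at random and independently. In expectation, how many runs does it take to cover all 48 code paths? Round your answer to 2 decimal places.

Split into phases: going from k distinct to k+1 distinct takes on average 48/(48-k) runs.
E[T] = 48/48 + 48/47 + 48/46 + ... + 48/2 + 48/1 = 48·H_{48}.
H_{48} = 4.459, so E[T] = 214.022.

214.02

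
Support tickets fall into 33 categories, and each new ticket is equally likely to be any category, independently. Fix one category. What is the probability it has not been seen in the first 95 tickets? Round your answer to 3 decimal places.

0.054

On each ticket the fixed category fails to appear with probability 32/33.
P(still missing after 95) = (32/33)^95 = 0.0538.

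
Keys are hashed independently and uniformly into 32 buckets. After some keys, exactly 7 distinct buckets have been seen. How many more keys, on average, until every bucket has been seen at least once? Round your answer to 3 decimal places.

122.111

The wait to go from k to k+1 distinct buckets is geometric with mean 32/(32-k).
Sum over k = 7,...,31: E = 32/25 + 32/24 + 32/23 + ... + 32/2 + 32/1 = 122.1107.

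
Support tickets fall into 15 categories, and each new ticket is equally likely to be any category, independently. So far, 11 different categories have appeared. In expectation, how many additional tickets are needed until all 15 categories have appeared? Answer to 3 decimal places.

31.250

The wait to go from k to k+1 distinct categories is geometric with mean 15/(15-k).
Sum over k = 11,...,14: E = 15/4 + 15/3 + 15/2 + 15/1 = 31.2500.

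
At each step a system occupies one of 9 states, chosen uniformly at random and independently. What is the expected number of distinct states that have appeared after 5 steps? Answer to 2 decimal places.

4.01

For each state, P(seen in 5 steps) = 1 - (8/9)^5 = 0.445.
By linearity of expectation, E[distinct seen] = 9·(1 - (8/9)^5) = 4.006.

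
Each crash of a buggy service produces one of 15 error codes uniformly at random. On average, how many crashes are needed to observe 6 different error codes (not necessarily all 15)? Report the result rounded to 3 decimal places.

7.339

With k distinct error codes already seen, the next new one arrives after an expected 15/(15-k) crashes.
Sum over k = 0,...,5: E = 15/15 + 15/14 + 15/13 + 15/12 + 15/11 + 15/10 = 7.3389.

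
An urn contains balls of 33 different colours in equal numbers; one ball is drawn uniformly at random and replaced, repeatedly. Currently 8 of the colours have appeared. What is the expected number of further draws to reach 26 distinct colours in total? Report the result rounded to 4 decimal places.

With k distinct colours already seen, the next new one takes an expected 33/(33-k) draws.
Sum over k = 8,...,25: E = 33/25 + 33/24 + 33/23 + ... + 33/9 + 33/8 = 40.36233.

40.3623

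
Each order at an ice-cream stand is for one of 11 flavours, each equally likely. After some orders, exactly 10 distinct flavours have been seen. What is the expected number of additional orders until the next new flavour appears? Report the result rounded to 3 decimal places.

11.000

Each order yields a new flavour with probability (11-10)/11 = 1/11, so the wait is geometric with mean 11/1.
E = 11/1 = 11.0000.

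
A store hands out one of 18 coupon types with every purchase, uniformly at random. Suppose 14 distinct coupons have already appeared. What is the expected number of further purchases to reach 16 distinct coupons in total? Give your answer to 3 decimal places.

10.500

The wait to go from k to k+1 distinct coupons is geometric with mean 18/(18-k).
Sum over k = 14,...,15: E = 18/4 + 18/3 = 10.5000.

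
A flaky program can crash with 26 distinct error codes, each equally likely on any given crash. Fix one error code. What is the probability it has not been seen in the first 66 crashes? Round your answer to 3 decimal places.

Each crash misses the fixed error code with probability (26-1)/26 = 25/26, independently.
P(still missing after 66) = (25/26)^66 = 0.0751.

0.075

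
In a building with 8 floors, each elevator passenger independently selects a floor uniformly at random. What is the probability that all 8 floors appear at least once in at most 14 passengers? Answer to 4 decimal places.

0.1917

By inclusion–exclusion over which floors are missing,
P(all seen) = Σ_{j=0}^{8} (-1)^j C(8,j)((8-j)/8)^14
= 1.00000 - 1.23368 + 0.49890 - 0.07772 + 0.00427 - 0.00006 + 0.00000 - 0.00000 + 0.00000
= 0.19172.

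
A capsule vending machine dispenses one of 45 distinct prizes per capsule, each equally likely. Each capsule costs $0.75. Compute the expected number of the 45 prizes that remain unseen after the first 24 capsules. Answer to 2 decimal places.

For each prize, P(unseen after 24) = (44/45)^24 = 0.583.
By linearity of expectation, E[unseen] = 45·(44/45)^24 = 26.241.

26.24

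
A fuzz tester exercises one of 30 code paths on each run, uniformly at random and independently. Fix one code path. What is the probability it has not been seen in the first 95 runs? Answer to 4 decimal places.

Each run misses the fixed code path with probability (30-1)/30 = 29/30, independently.
P(still missing after 95) = (29/30)^95 = 0.03993.

0.0399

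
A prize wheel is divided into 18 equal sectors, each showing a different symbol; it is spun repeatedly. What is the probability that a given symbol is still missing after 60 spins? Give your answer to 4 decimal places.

0.0324

Each spin misses the fixed symbol with probability (18-1)/18 = 17/18, independently.
P(still missing after 60) = (17/18)^60 = 0.03240.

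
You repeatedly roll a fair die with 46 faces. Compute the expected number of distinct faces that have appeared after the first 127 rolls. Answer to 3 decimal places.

For each face, P(seen in 127 rolls) = 1 - (45/46)^127 = 0.9387.
By linearity of expectation, E[distinct seen] = 46·(1 - (45/46)^127) = 43.1784.

43.178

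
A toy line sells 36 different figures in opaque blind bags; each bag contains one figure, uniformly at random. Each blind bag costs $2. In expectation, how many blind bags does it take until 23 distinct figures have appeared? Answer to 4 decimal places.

35.7993

With k distinct figures already seen, the next new one arrives after an expected 36/(36-k) blind bags.
Sum over k = 0,...,22: E = 36/36 + 36/35 + 36/34 + ... + 36/15 + 36/14 = 35.79932.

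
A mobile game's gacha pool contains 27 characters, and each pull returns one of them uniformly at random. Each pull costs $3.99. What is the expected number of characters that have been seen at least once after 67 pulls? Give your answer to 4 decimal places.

24.8462

For each character, P(seen in 67 pulls) = 1 - (26/27)^67 = 0.92023.
By linearity of expectation, E[distinct seen] = 27·(1 - (26/27)^67) = 24.84620.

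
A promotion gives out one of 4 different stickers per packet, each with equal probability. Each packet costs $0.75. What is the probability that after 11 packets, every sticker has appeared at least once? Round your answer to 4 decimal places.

Let A_i be the event that sticker i is missing after 11 packets. By inclusion–exclusion on the A_i,
P(all seen) = Σ_{j=0}^{4} (-1)^j C(4,j)((4-j)/4)^11
= 1.00000 - 0.16894 + 0.00293 - 0.00000 + 0.00000
= 0.83399.

0.8340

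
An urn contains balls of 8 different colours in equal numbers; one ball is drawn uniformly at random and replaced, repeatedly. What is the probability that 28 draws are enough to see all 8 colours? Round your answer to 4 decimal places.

By inclusion–exclusion over which colours are missing,
P(all seen) = Σ_{j=0}^{8} (-1)^j C(8,j)((8-j)/8)^28
= 1.00000 - 0.19025 + 0.00889 - 0.00011 + 0.00000 - 0.00000 + 0.00000 - 0.00000 + 0.00000
= 0.81854.

0.8185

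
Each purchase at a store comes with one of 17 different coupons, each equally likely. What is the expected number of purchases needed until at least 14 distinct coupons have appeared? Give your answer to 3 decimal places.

Going from k to k+1 distinct takes a geometric number of purchases with mean 17/(17-k).
Sum over k = 0,...,13: E = 17/17 + 17/16 + 17/15 + ... + 17/5 + 17/4 = 27.3057.

27.306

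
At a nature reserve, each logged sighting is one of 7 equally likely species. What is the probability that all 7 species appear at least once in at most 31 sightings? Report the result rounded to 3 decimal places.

Let A_i be the event that species i is missing after 31 sightings. By inclusion–exclusion on the A_i,
P(all seen) = Σ_{j=0}^{7} (-1)^j C(7,j)((7-j)/7)^31
= 1.0000 - 0.0589 + 0.0006 - 0.0000 + 0.0000 - 0.0000 + 0.0000 - 0.0000
= 0.9418.

0.942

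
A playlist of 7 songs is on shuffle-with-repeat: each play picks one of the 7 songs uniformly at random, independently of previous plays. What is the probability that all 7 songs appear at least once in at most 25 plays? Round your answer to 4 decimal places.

0.8562

By inclusion–exclusion over which songs are missing,
P(all seen) = Σ_{j=0}^{7} (-1)^j C(7,j)((7-j)/7)^25
= 1.00000 - 0.14840 + 0.00467 - 0.00003 + 0.00000 - 0.00000 + 0.00000 - 0.00000
= 0.85624.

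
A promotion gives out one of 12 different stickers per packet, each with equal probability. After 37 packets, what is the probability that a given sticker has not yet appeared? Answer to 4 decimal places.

Each packet misses the fixed sticker with probability (12-1)/12 = 11/12, independently.
P(still missing after 37) = (11/12)^37 = 0.03998.

0.0400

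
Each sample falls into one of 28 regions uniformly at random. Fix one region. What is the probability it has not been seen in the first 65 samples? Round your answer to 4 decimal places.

0.0941

Each sample misses the fixed region with probability (28-1)/28 = 27/28, independently.
P(still missing after 65) = (27/28)^65 = 0.09405.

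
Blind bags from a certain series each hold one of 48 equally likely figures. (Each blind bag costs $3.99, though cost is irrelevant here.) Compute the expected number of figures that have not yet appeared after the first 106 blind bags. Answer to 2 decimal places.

For each figure, P(unseen after 106) = (47/48)^106 = 0.107.
By linearity of expectation, E[unseen] = 48·(47/48)^106 = 5.153.

5.15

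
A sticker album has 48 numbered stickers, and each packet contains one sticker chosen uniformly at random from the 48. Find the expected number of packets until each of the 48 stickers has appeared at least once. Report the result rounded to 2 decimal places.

214.02

After k distinct stickers have appeared, the next packet gives a new one with probability (48-k)/48, so the expected wait for the (k+1)-th is 48/(48-k).
E[T] = 48/48 + 48/47 + 48/46 + ... + 48/2 + 48/1 = 48·H_{48}.
H_{48} = 4.459, so E[T] = 214.022.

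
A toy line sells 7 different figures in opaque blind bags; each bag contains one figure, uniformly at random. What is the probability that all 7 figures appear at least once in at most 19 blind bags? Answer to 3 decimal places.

Let A_i be the event that figure i is missing after 19 blind bags. By inclusion–exclusion on the A_i,
P(all seen) = Σ_{j=0}^{7} (-1)^j C(7,j)((7-j)/7)^19
= 1.0000 - 0.3742 + 0.0351 - 0.0008 + 0.0000 - 0.0000 + 0.0000 - 0.0000
= 0.6601.

0.660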